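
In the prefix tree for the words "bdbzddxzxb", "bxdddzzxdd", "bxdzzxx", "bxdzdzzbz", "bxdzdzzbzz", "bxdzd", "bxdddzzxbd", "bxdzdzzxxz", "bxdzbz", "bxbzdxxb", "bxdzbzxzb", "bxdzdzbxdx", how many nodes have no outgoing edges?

A leaf is a node with no children — equivalently, the end of a word that is not a proper prefix of any other stored word.
Those words: "bdbzddxzxb", "bxbzdxxb", "bxdddzzxbd", "bxdddzzxdd", "bxdzbzxzb", "bxdzdzbxdx", "bxdzdzzbzz", "bxdzdzzxxz", "bxdzzxx"
Leaf count: 9

9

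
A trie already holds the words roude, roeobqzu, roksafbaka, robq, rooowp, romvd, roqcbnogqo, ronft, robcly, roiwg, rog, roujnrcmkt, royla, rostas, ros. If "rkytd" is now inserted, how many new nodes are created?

4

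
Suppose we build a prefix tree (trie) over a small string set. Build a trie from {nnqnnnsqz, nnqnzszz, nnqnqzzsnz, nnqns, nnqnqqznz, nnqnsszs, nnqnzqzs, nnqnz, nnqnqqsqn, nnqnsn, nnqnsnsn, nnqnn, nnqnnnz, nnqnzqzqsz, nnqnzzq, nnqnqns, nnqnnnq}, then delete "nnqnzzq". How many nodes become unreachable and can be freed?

After clearing the end-marker at "nnqnzzq", prune upward until reaching a node still needed by another word.
The suffix "zq" (2 nodes) is used only by "nnqnzzq"; the node for "nnqnz" still has the child "s", so pruning stops there.
Nodes removed: 2

2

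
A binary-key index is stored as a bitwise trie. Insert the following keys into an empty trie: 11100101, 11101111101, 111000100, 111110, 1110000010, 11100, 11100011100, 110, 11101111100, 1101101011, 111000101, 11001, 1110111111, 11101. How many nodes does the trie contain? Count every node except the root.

For each word, the new-node count is its length minus the longest prefix already in the trie:
  "11100101" → 8 new (1, 1, 1, 0, 0, 1, 0, 1)
  "11101111101" → prefix "1110" already present; 7 new (1, 1, 1, 1, 1, 0, 1)
  "111000100" → prefix "11100" already present; 4 new (0, 1, 0, 0)
  "111110" → prefix "111" already present; 3 new (1, 1, 0)
  "1110000010" → prefix "111000" already present; 4 new (0, 0, 1, 0)
  "11100" → prefix "11100" already present; 0 new (none)
  "11100011100" → prefix "1110001" already present; 4 new (1, 1, 0, 0)
  "110" → prefix "11" already present; 1 new (0)
  "11101111100" → prefix "1110111110" already present; 1 new (0)
  "1101101011" → prefix "110" already present; 7 new (1, 1, 0, 1, 0, 1, 1)
  "111000101" → prefix "11100010" already present; 1 new (1)
  "11001" → prefix "110" already present; 2 new (0, 1)
  "1110111111" → prefix "111011111" already present; 1 new (1)
  "11101" → prefix "11101" already present; 0 new (none)
Total nodes = 8 + 7 + 4 + 3 + 4 + 0 + 4 + 1 + 1 + 7 + 1 + 2 + 1 + 0 = 43

43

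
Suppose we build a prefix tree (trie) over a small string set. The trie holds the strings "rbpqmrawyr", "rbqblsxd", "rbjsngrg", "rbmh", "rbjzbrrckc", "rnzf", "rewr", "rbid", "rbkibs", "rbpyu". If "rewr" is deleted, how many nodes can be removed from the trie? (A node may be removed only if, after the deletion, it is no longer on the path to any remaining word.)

3

A node on "rewr"'s path can go only if nothing else ends at it or branches off below it.
The suffix "ewr" (3 nodes) is used only by "rewr"; the node for "r" still has the child "b", so pruning stops there.
Nodes removed: 3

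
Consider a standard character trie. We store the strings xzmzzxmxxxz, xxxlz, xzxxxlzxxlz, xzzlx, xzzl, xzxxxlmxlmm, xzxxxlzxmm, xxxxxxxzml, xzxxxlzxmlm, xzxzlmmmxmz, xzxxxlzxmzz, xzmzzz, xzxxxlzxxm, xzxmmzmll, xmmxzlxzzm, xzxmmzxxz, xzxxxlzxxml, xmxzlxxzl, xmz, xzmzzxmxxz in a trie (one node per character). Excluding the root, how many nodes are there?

83

For each word, the new-node count is its length minus the longest prefix already in the trie:
  "xzmzzxmxxxz" → 11 new (x, z, m, z, z, x, m, x, x, x, z)
  "xxxlz" → prefix "x" already present; 4 new (x, x, l, z)
  "xzxxxlzxxlz" → prefix "xz" already present; 9 new (x, x, x, l, z, x, x, l, z)
  "xzzlx" → prefix "xz" already present; 3 new (z, l, x)
  "xzzl" → prefix "xzzl" already present; 0 new (none)
  "xzxxxlmxlmm" → prefix "xzxxxl" already present; 5 new (m, x, l, m, m)
  "xzxxxlzxmm" → prefix "xzxxxlzx" already present; 2 new (m, m)
  "xxxxxxxzml" → prefix "xxx" already present; 7 new (x, x, x, x, z, m, l)
  "xzxxxlzxmlm" → prefix "xzxxxlzxm" already present; 2 new (l, m)
  "xzxzlmmmxmz" → prefix "xzx" already present; 8 new (z, l, m, m, m, x, m, z)
  "xzxxxlzxmzz" → prefix "xzxxxlzxm" already present; 2 new (z, z)
  "xzmzzz" → prefix "xzmzz" already present; 1 new (z)
  "xzxxxlzxxm" → prefix "xzxxxlzxx" already present; 1 new (m)
  "xzxmmzmll" → prefix "xzx" already present; 6 new (m, m, z, m, l, l)
  "xmmxzlxzzm" → prefix "x" already present; 9 new (m, m, x, z, l, x, z, z, m)
  "xzxmmzxxz" → prefix "xzxmmz" already present; 3 new (x, x, z)
  "xzxxxlzxxml" → prefix "xzxxxlzxxm" already present; 1 new (l)
  "xmxzlxxzl" → prefix "xm" already present; 7 new (x, z, l, x, x, z, l)
  "xmz" → prefix "xm" already present; 1 new (z)
  "xzmzzxmxxz" → prefix "xzmzzxmxx" already present; 1 new (z)
Total nodes = 11 + 4 + 9 + 3 + 0 + 5 + 2 + 7 + 2 + 8 + 2 + 1 + 1 + 6 + 9 + 3 + 1 + 7 + 1 + 1 = 83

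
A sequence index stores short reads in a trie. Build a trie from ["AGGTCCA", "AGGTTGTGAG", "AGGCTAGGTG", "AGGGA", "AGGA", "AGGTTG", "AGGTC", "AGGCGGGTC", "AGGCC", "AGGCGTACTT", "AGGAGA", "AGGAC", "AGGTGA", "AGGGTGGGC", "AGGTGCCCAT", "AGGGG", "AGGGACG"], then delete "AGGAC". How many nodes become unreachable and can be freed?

A node on "AGGAC"'s path can go only if nothing else ends at it or branches off below it.
The suffix "C" (1 node) is used only by "AGGAC"; the node for "AGGA" still has the child "G", so pruning stops there.
Nodes removed: 1

1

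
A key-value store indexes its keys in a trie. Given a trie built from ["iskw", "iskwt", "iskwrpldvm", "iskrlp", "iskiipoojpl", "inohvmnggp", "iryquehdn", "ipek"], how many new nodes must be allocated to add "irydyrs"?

Walking "irydyrs" from the root, the first 3 characters ("iry") follow existing edges; "d" is the first miss.
New nodes needed: |"irydyrs"| − 3 = 7 − 3 = 4.

4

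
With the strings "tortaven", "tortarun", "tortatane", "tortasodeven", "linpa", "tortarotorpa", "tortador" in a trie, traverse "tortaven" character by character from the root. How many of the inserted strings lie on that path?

Walk "tortaven" from the root; an end-of-word marker is hit whenever a stored word is a prefix of "tortaven".
Prefixes of the query that are stored words: "tortaven"
Count: 1

1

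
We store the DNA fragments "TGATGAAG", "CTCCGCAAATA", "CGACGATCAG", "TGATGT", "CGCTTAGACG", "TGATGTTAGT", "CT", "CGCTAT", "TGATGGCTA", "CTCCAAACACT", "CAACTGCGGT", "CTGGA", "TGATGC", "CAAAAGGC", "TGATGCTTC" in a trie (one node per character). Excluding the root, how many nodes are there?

75

Insert word by word; a character creates a node only if that edge doesn't already exist:
  "TGATGAAG" → 8 new (T, G, A, T, G, A, A, G)
  "CTCCGCAAATA" → 11 new (C, T, C, C, G, C, A, A, A, T, A)
  "CGACGATCAG" → prefix "C" already present; 9 new (G, A, C, G, A, T, C, A, G)
  "TGATGT" → prefix "TGATG" already present; 1 new (T)
  "CGCTTAGACG" → prefix "CG" already present; 8 new (C, T, T, A, G, A, C, G)
  "TGATGTTAGT" → prefix "TGATGT" already present; 4 new (T, A, G, T)
  "CT" → prefix "CT" already present; 0 new (none)
  "CGCTAT" → prefix "CGCT" already present; 2 new (A, T)
  "TGATGGCTA" → prefix "TGATG" already present; 4 new (G, C, T, A)
  "CTCCAAACACT" → prefix "CTCC" already present; 7 new (A, A, A, C, A, C, T)
  "CAACTGCGGT" → prefix "C" already present; 9 new (A, A, C, T, G, C, G, G, T)
  "CTGGA" → prefix "CT" already present; 3 new (G, G, A)
  "TGATGC" → prefix "TGATG" already present; 1 new (C)
  "CAAAAGGC" → prefix "CAA" already present; 5 new (A, A, G, G, C)
  "TGATGCTTC" → prefix "TGATGC" already present; 3 new (T, T, C)
Total nodes = 8 + 11 + 9 + 1 + 8 + 4 + 0 + 2 + 4 + 7 + 9 + 3 + 1 + 5 + 3 = 75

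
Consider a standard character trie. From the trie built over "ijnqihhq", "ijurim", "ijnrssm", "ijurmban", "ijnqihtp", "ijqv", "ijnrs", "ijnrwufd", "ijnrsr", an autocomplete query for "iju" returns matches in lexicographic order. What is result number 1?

DFS of the "iju" subtree visits, in order: "ijurim", "ijurmban"
Position 1: ijurim

ijurim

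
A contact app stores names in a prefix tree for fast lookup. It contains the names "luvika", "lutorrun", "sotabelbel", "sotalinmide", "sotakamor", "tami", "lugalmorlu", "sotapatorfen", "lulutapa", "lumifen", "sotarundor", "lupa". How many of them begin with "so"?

5

Filter for entries beginning with "so":
Words under "so": sotabelbel, sotakamor, sotalinmide, sotapatorfen, sotarundor
Count: 5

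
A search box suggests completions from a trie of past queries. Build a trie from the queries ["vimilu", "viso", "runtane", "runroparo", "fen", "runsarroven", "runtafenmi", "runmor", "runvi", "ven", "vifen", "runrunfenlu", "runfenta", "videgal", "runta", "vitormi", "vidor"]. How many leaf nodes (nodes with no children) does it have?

16

A leaf is a node with no children — equivalently, the end of a word that is not a proper prefix of any other stored word.
Those words: "fen", "runfenta", "runmor", "runroparo", "runrunfenlu", "runsarroven", "runtafenmi", "runtane", "runvi", "ven", "videgal", "vidor", "vifen", "vimilu", "viso", "vitormi"
Leaf count: 16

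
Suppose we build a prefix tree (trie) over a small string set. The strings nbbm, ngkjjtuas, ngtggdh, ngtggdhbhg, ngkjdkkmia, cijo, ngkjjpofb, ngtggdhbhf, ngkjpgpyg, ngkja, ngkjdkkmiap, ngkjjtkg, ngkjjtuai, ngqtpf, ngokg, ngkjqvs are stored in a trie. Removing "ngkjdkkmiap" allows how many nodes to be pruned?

After clearing the end-marker at "ngkjdkkmiap", prune upward until reaching a node still needed by another word.
The suffix "p" (1 node) is used only by "ngkjdkkmiap"; "ngkjdkkmia" is itself a stored word, so pruning stops there.
Nodes removed: 1

1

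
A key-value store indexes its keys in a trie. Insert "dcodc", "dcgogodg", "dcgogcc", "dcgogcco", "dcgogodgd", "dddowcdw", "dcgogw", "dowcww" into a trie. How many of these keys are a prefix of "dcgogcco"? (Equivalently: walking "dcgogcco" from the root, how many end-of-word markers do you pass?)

2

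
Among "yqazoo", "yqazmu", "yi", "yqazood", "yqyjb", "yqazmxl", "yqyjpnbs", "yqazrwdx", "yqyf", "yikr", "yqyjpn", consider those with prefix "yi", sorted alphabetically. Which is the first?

Words with prefix "yi", in lexicographic order: "yi", "yikr"
The 1st is yi.

yi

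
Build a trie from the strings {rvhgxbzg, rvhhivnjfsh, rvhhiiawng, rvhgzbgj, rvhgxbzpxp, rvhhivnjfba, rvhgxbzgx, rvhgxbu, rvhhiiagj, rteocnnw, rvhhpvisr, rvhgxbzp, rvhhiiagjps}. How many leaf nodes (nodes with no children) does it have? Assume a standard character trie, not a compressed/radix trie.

10

Leaves are exactly the stored words that no other stored word extends.
Those words: "rteocnnw", "rvhgxbu", "rvhgxbzgx", "rvhgxbzpxp", "rvhgzbgj", "rvhhiiagjps", "rvhhiiawng", "rvhhivnjfba", "rvhhivnjfsh", "rvhhpvisr"
Leaf count: 10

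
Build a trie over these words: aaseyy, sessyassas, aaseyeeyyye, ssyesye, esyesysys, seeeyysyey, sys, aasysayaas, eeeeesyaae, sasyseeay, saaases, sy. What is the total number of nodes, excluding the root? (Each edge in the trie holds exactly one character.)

Count nodes per top-level branch (shared prefixes stored once):
  'a'-branch (aaseyeeyyye, aaseyy, aasysayaas): 19 nodes
  'e'-branch (eeeeesyaae, esyesysys): 18 nodes
  's'-branch (saaases, sasyseeay, seeeyysyey, sessyassas, ssyesye, sy, sys): 39 nodes
Sum: 76

76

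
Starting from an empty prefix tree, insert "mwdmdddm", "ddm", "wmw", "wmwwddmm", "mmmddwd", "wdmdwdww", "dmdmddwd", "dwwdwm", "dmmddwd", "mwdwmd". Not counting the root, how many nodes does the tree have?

Insert word by word; a character creates a node only if that edge doesn't already exist:
  "mwdmdddm" → 8 new (m, w, d, m, d, d, d, m)
  "ddm" → 3 new (d, d, m)
  "wmw" → 3 new (w, m, w)
  "wmwwddmm" → prefix "wmw" already present; 5 new (w, d, d, m, m)
  "mmmddwd" → prefix "m" already present; 6 new (m, m, d, d, w, d)
  "wdmdwdww" → prefix "w" already present; 7 new (d, m, d, w, d, w, w)
  "dmdmddwd" → prefix "d" already present; 7 new (m, d, m, d, d, w, d)
  "dwwdwm" → prefix "d" already present; 5 new (w, w, d, w, m)
  "dmmddwd" → prefix "dm" already present; 5 new (m, d, d, w, d)
  "mwdwmd" → prefix "mwd" already present; 3 new (w, m, d)
Total nodes = 8 + 3 + 3 + 5 + 6 + 7 + 7 + 5 + 5 + 3 = 52

52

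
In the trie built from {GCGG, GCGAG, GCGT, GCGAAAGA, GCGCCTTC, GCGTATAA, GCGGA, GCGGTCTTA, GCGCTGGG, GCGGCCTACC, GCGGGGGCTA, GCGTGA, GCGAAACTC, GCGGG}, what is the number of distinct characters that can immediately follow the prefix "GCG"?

4

Walk "GCG" from the root, arriving at one node.
Distinct next characters after "GCG": A, C, G, T.
That node has 4 child edges.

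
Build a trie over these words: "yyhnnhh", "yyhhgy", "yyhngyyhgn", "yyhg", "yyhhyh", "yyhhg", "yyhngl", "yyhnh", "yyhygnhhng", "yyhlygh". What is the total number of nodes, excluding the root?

32

Count nodes per top-level branch (shared prefixes stored once):
  'y'-branch (yyhg, yyhhg, yyhhgy, yyhhyh, yyhlygh, yyhngl, yyhngyyhgn, yyhnh, yyhnnhh, yyhygnhhng): 32 nodes
Sum: 32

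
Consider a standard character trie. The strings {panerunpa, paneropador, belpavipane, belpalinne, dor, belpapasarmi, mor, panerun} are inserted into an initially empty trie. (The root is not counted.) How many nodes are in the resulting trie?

Insert word by word; a character creates a node only if that edge doesn't already exist:
  "panerunpa" → 9 new (p, a, n, e, r, u, n, p, a)
  "paneropador" → prefix "paner" already present; 6 new (o, p, a, d, o, r)
  "belpavipane" → 11 new (b, e, l, p, a, v, i, p, a, n, e)
  "belpalinne" → prefix "belpa" already present; 5 new (l, i, n, n, e)
  "dor" → 3 new (d, o, r)
  "belpapasarmi" → prefix "belpa" already present; 7 new (p, a, s, a, r, m, i)
  "mor" → 3 new (m, o, r)
  "panerun" → prefix "panerun" already present; 0 new (none)
Total nodes = 9 + 6 + 11 + 5 + 3 + 7 + 3 + 0 = 44

44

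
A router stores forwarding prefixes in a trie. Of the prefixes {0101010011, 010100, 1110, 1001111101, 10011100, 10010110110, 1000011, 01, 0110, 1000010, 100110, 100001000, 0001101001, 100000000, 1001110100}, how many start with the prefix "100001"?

3

Walk to "100001"; the words in its subtree are exactly those with that prefix.
Words under "100001": 1000010, 100001000, 1000011
Count: 3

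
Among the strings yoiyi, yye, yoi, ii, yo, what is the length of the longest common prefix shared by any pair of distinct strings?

3

Look for the deepest trie node that still has at least two words in its subtree.
e.g. "yoi" and "yoiyi" share the prefix "yoi" of length 3; no pair shares a longer one.
Longest shared-prefix length: 3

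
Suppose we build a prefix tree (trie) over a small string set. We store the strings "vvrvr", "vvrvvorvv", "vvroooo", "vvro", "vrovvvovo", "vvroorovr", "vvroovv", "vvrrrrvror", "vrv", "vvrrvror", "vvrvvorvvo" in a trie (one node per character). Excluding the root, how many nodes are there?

Insert word by word; a character creates a node only if that edge doesn't already exist:
  "vvrvr" → 5 new (v, v, r, v, r)
  "vvrvvorvv" → prefix "vvrv" already present; 5 new (v, o, r, v, v)
  "vvroooo" → prefix "vvr" already present; 4 new (o, o, o, o)
  "vvro" → prefix "vvro" already present; 0 new (none)
  "vrovvvovo" → prefix "v" already present; 8 new (r, o, v, v, v, o, v, o)
  "vvroorovr" → prefix "vvroo" already present; 4 new (r, o, v, r)
  "vvroovv" → prefix "vvroo" already present; 2 new (v, v)
  "vvrrrrvror" → prefix "vvr" already present; 7 new (r, r, r, v, r, o, r)
  "vrv" → prefix "vr" already present; 1 new (v)
  "vvrrvror" → prefix "vvrr" already present; 4 new (v, r, o, r)
  "vvrvvorvvo" → prefix "vvrvvorvv" already present; 1 new (o)
Total nodes = 5 + 5 + 4 + 0 + 8 + 4 + 2 + 7 + 1 + 4 + 1 = 41

41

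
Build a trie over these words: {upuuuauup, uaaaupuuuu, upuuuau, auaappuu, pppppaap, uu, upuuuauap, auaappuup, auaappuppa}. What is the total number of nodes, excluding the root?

Insert word by word; a character creates a node only if that edge doesn't already exist:
  "upuuuauup" → 9 new (u, p, u, u, u, a, u, u, p)
  "uaaaupuuuu" → prefix "u" already present; 9 new (a, a, a, u, p, u, u, u, u)
  "upuuuau" → prefix "upuuuau" already present; 0 new (none)
  "auaappuu" → 8 new (a, u, a, a, p, p, u, u)
  "pppppaap" → 8 new (p, p, p, p, p, a, a, p)
  "uu" → prefix "u" already present; 1 new (u)
  "upuuuauap" → prefix "upuuuau" already present; 2 new (a, p)
  "auaappuup" → prefix "auaappuu" already present; 1 new (p)
  "auaappuppa" → prefix "auaappu" already present; 3 new (p, p, a)
Total nodes = 9 + 9 + 0 + 8 + 8 + 1 + 2 + 1 + 3 = 41

41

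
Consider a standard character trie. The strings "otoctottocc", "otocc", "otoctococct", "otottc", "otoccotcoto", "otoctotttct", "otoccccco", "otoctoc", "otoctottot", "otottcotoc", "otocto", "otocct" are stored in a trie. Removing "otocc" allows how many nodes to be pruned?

After clearing the end-marker at "otocc", prune upward until reaching a node still needed by another word.
Every node on "otocc" is still needed (e.g. by "otoccotcoto"), so nothing is freed.
Nodes removed: 0

0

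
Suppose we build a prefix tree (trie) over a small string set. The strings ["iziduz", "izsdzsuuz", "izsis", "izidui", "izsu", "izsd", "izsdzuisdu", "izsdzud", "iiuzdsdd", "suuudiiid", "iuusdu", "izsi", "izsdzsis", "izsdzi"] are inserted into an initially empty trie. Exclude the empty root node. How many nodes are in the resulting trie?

Count nodes per top-level branch (shared prefixes stored once):
  'i'-branch (iiuzdsdd, iuusdu, izidui, iziduz, izsd, izsdzi, izsdzsis, izsdzsuuz, izsdzud, izsdzuisdu, izsi, izsis, izsu): 38 nodes
  's'-branch (suuudiiid): 9 nodes
Sum: 47

47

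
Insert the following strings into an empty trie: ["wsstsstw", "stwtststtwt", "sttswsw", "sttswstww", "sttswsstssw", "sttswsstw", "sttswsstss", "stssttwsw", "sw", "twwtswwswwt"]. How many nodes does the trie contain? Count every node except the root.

52

Trace insertions, counting only characters that open a new branch:
  "wsstsstw" → 8 new (w, s, s, t, s, s, t, w)
  "stwtststtwt" → 11 new (s, t, w, t, s, t, s, t, t, w, t)
  "sttswsw" → prefix "st" already present; 5 new (t, s, w, s, w)
  "sttswstww" → prefix "sttsws" already present; 3 new (t, w, w)
  "sttswsstssw" → prefix "sttsws" already present; 5 new (s, t, s, s, w)
  "sttswsstw" → prefix "sttswsst" already present; 1 new (w)
  "sttswsstss" → prefix "sttswsstss" already present; 0 new (none)
  "stssttwsw" → prefix "st" already present; 7 new (s, s, t, t, w, s, w)
  "sw" → prefix "s" already present; 1 new (w)
  "twwtswwswwt" → 11 new (t, w, w, t, s, w, w, s, w, w, t)
Total nodes = 8 + 11 + 5 + 3 + 5 + 1 + 0 + 7 + 1 + 11 = 52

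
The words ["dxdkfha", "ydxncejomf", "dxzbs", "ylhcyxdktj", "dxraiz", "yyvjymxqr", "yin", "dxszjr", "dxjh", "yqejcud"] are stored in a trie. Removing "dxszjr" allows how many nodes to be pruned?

4

Walk "dxszjr" from the leaf back toward the root, removing each node that no remaining word uses.
The suffix "szjr" (4 nodes) is used only by "dxszjr"; the node for "dx" still has the child "d", so pruning stops there.
Nodes removed: 4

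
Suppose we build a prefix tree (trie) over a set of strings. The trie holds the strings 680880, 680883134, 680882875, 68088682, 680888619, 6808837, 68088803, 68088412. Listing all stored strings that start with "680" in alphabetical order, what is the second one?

DFS of the "680" subtree visits, in order: "680880", "680882875", "680883134", "6808837", "68088412", "68088682", "68088803", "680888619"
The 2nd is 680882875.

680882875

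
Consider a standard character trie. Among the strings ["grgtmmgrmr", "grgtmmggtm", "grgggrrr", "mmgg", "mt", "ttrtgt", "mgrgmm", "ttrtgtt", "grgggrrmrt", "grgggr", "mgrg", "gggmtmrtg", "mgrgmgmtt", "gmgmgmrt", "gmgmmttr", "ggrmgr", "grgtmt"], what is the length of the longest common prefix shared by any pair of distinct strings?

Equivalently: take the maximum, over all pairs, of their longest common prefix length.
e.g. "grgggrrmrt" and "grgggrrr" share the prefix "grgggrr" of length 7; no pair shares a longer one.
Longest shared-prefix length: 7

7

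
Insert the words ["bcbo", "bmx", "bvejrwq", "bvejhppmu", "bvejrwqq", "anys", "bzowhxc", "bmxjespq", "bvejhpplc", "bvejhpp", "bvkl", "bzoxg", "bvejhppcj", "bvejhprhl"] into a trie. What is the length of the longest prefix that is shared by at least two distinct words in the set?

Equivalently: take the maximum, over all pairs, of their longest common prefix length.
e.g. "bvejhpp" and "bvejhppcj" share the prefix "bvejhpp" of length 7; no pair shares a longer one.
Longest shared-prefix length: 7

7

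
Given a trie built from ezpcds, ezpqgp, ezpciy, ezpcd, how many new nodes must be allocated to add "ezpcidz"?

2

The longest prefix of "ezpcidz" already in the trie is "ezpci" (length 5).
So 7 − 5 = 2 new nodes.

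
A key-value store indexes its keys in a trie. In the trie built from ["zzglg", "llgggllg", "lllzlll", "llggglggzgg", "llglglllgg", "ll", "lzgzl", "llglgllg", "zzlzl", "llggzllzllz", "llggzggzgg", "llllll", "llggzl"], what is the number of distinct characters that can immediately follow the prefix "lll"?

The children of the "lll" node are the distinct next characters among strings starting with "lll".
Characters that immediately follow "lll" among the stored strings: {l, z}.
That node has 2 child edges.

2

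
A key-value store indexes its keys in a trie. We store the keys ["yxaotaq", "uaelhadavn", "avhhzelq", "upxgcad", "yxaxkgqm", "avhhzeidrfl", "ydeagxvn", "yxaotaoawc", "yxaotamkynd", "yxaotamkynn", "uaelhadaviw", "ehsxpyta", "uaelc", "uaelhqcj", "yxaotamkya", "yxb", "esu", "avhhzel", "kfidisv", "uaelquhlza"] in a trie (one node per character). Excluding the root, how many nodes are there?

Trace insertions, counting only characters that open a new branch:
  "yxaotaq" → 7 new (y, x, a, o, t, a, q)
  "uaelhadavn" → 10 new (u, a, e, l, h, a, d, a, v, n)
  "avhhzelq" → 8 new (a, v, h, h, z, e, l, q)
  "upxgcad" → prefix "u" already present; 6 new (p, x, g, c, a, d)
  "yxaxkgqm" → prefix "yxa" already present; 5 new (x, k, g, q, m)
  "avhhzeidrfl" → prefix "avhhze" already present; 5 new (i, d, r, f, l)
  "ydeagxvn" → prefix "y" already present; 7 new (d, e, a, g, x, v, n)
  "yxaotaoawc" → prefix "yxaota" already present; 4 new (o, a, w, c)
  "yxaotamkynd" → prefix "yxaota" already present; 5 new (m, k, y, n, d)
  "yxaotamkynn" → prefix "yxaotamkyn" already present; 1 new (n)
  "uaelhadaviw" → prefix "uaelhadav" already present; 2 new (i, w)
  "ehsxpyta" → 8 new (e, h, s, x, p, y, t, a)
  "uaelc" → prefix "uael" already present; 1 new (c)
  "uaelhqcj" → prefix "uaelh" already present; 3 new (q, c, j)
  "yxaotamkya" → prefix "yxaotamky" already present; 1 new (a)
  "yxb" → prefix "yx" already present; 1 new (b)
  "esu" → prefix "e" already present; 2 new (s, u)
  "avhhzel" → prefix "avhhzel" already present; 0 new (none)
  "kfidisv" → 7 new (k, f, i, d, i, s, v)
  "uaelquhlza" → prefix "uael" already present; 6 new (q, u, h, l, z, a)
Total nodes = 7 + 10 + 8 + 6 + 5 + 5 + 7 + 4 + 5 + 1 + 2 + 8 + 1 + 3 + 1 + 1 + 2 + 0 + 7 + 6 = 89

89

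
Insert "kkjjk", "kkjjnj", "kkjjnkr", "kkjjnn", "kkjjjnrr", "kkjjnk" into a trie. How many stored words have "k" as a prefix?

Walk to "k"; the words in its subtree are exactly those with that prefix.
Words under "k": kkjjjnrr, kkjjk, kkjjnj, kkjjnk, kkjjnkr, kkjjnn
Count: 6

6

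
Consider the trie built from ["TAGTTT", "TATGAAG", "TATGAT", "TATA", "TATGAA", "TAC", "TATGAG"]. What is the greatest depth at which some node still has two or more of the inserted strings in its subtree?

Look for the deepest trie node that still has at least two words in its subtree.
"TATGAA" and "TATGAAG" agree on "TATGAA" (6 characters) before diverging; nothing deeper is shared.
Longest shared-prefix length: 6

6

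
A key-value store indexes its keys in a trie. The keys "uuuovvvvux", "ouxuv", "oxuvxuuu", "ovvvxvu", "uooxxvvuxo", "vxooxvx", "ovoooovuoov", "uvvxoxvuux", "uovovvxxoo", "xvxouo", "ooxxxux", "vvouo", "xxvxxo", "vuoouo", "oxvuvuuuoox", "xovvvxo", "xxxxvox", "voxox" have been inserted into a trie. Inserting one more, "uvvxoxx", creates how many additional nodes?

"uvvxox" is already a path in the trie; the remaining "x" must be added.
Each of the 1 remaining characters creates one node.

1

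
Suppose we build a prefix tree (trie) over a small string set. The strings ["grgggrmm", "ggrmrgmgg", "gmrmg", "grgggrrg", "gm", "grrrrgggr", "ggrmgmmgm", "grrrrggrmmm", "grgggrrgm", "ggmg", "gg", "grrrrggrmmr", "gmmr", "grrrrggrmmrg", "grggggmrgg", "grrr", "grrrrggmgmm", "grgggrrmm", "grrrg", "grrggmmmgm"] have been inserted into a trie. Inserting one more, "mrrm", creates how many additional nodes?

No existing word starts with "m", so every character of "mrrm" needs a new node.
4 − 0 = 4 new nodes.

4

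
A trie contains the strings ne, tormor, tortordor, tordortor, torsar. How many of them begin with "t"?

Walk to "t"; the words in its subtree are exactly those with that prefix.
Words under "t": tordortor, tormor, torsar, tortordor
Count: 4

4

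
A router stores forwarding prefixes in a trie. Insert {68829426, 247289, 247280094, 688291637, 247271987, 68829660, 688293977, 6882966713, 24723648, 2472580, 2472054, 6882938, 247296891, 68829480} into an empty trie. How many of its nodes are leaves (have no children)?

A leaf is a node with no children — equivalently, the end of a word that is not a proper prefix of any other stored word.
Those words: "2472054", "24723648", "2472580", "247271987", "247280094", "247289", "247296891", "688291637", "6882938", "688293977", "68829426", "68829480", "68829660", "6882966713"
Leaf count: 14

14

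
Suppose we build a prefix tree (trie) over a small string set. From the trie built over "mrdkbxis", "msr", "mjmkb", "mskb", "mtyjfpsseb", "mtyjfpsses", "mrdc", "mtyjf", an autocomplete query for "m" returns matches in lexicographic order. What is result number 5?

Filter for "m…" and sort: "mjmkb", "mrdc", "mrdkbxis", "mskb", "msr", "mtyjf", "mtyjfpsseb", "mtyjfpsses"
Position 5: msr

msr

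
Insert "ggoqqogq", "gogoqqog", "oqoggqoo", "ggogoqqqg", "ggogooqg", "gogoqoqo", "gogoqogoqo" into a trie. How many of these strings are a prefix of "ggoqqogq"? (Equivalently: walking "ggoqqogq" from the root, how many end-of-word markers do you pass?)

Check each prefix of "ggoqqogq" against the stored set — each match is an end-marker on the path.
Prefixes of the query that are stored words: "ggoqqogq"
Count: 1

1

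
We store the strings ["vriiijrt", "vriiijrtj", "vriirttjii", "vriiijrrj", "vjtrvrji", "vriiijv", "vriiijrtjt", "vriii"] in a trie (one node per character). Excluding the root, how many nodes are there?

Trie structure (* marks end of a word):
(root)
└─ v
   ├─ j
   │  └─ t
   │     └─ r
   │        └─ v
   │           └─ r
   │              └─ j
   │                 └─ i *
   └─ r
      └─ i
         └─ i
            ├─ i *
            │  └─ j
            │     ├─ r
            │     │  ├─ r
            │     │  │  └─ j *
            │     │  └─ t *
            │     │     └─ j *
            │     │        └─ t *
            │     └─ v *
            └─ r
               └─ t
                  └─ t
                     └─ j
                        └─ i
                           └─ i *
Counting every labelled node above: 26.

26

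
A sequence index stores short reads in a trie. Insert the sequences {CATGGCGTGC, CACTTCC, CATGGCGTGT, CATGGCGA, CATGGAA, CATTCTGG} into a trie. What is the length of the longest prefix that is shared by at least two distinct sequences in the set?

9

Look for the deepest trie node that still has at least two words in its subtree.
"CATGGCGTGC" and "CATGGCGTGT" agree on "CATGGCGTG" (9 characters) before diverging; nothing deeper is shared.
Longest shared-prefix length: 9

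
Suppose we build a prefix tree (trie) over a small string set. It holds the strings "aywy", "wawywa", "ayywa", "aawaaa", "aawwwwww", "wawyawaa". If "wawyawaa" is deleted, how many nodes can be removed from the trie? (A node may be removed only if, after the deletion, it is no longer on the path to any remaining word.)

A node on "wawyawaa"'s path can go only if nothing else ends at it or branches off below it.
The suffix "awaa" (4 nodes) is used only by "wawyawaa"; the node for "wawy" still has the child "w", so pruning stops there.
Nodes removed: 4

4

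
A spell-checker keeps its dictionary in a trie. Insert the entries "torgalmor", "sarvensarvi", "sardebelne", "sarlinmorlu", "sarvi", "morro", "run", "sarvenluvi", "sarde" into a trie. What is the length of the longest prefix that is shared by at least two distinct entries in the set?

6

Look for the deepest trie node that still has at least two words in its subtree.
e.g. "sarvenluvi" and "sarvensarvi" share the prefix "sarven" of length 6; no pair shares a longer one.
Longest shared-prefix length: 6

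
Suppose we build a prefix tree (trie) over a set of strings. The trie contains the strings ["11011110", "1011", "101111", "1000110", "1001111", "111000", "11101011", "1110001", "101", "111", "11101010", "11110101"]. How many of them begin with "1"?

Filter for entries beginning with "1":
Words under "1": 1000110, 1001111, 101, 1011, 101111, 11011110, 111, 111000, 1110001, 11101010, 11101011, 11110101
Count: 12

12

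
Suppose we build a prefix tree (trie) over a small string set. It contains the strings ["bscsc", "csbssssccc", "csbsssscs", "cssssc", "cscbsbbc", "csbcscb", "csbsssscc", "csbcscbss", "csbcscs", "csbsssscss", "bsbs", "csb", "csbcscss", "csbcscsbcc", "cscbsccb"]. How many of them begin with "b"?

Traverse to the node for "b", then collect every word in that subtree.
Matches: "bsbs", "bscsc"
Count: 2

2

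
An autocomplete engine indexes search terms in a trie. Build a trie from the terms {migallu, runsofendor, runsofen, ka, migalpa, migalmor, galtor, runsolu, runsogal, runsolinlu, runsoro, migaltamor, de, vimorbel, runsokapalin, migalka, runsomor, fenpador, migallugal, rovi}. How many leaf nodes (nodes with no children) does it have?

18

Leaves are exactly the stored words that no other stored word extends.
Those words: "de", "fenpador", "galtor", "ka", "migalka", "migallugal", "migalmor", "migalpa", "migaltamor", "rovi", "runsofendor", "runsogal", "runsokapalin", "runsolinlu", "runsolu", "runsomor", "runsoro", "vimorbel"
Leaf count: 18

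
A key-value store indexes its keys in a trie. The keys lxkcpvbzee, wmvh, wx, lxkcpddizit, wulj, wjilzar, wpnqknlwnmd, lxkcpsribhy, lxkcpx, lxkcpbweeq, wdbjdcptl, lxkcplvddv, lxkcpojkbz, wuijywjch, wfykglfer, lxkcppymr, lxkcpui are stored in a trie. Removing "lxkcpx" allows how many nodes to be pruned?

1

After clearing the end-marker at "lxkcpx", prune upward until reaching a node still needed by another word.
The suffix "x" (1 node) is used only by "lxkcpx"; the node for "lxkcp" still has the child "v", so pruning stops there.
Nodes removed: 1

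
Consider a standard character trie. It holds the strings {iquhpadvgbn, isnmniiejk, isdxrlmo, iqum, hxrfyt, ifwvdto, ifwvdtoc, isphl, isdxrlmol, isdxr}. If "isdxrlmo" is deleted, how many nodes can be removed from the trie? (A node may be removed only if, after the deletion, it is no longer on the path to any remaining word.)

Walk "isdxrlmo" from the leaf back toward the root, removing each node that no remaining word uses.
Every node on "isdxrlmo" is still needed (e.g. by "isdxrlmol"), so nothing is freed.
Nodes removed: 0

0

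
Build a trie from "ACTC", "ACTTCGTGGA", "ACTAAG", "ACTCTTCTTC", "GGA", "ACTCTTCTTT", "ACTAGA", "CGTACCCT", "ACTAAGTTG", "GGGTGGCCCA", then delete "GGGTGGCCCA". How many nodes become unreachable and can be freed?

8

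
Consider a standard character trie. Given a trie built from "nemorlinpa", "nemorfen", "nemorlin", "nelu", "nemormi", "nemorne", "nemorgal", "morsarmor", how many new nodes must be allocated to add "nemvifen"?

5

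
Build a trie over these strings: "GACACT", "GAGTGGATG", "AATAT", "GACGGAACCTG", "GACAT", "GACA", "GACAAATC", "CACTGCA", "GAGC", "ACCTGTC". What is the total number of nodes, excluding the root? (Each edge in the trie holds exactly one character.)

Count nodes per top-level branch (shared prefixes stored once):
  'A'-branch (AATAT, ACCTGTC): 11 nodes
  'C'-branch (CACTGCA): 7 nodes
  'G'-branch (GACA, GACAAATC, GACACT, GACAT, GACGGAACCTG, GAGC, GAGTGGATG): 27 nodes
Sum: 45

45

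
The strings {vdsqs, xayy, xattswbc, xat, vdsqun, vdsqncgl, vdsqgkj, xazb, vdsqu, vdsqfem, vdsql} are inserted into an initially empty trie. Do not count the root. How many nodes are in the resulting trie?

30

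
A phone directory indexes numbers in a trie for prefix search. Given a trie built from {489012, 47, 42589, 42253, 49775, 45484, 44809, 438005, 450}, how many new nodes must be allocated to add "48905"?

Walking "48905" from the root, the first 4 characters ("4890") follow existing edges; "5" is the first miss.
Each of the 1 remaining characters creates one node.

1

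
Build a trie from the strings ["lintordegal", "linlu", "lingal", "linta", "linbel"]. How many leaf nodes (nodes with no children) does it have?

5

Leaves are exactly the stored words that no other stored word extends.
Those words: "linbel", "lingal", "linlu", "linta", "lintordegal"
Leaf count: 5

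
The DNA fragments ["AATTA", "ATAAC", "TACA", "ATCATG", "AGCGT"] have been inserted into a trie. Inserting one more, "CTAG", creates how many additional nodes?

4

Nothing in the trie begins with "C"; the whole of "CTAG" is new.
4 − 0 = 4 new nodes.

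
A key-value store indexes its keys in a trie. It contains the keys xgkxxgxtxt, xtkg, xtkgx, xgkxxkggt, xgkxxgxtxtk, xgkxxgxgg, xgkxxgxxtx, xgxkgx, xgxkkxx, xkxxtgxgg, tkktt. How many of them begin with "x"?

Traverse to the node for "x", then collect every word in that subtree.
Matches: "xgkxxgxgg", "xgkxxgxtxt", "xgkxxgxtxtk", "xgkxxgxxtx", "xgkxxkggt", "xgxkgx", "xgxkkxx", "xkxxtgxgg", "xtkg", "xtkgx"
Count: 10

10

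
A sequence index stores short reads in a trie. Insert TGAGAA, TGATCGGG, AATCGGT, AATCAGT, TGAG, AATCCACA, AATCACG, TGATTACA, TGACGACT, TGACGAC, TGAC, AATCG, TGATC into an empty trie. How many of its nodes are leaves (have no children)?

8

Leaves are exactly the stored words that no other stored word extends.
Those words: "AATCACG", "AATCAGT", "AATCCACA", "AATCGGT", "TGACGACT", "TGAGAA", "TGATCGGG", "TGATTACA"
Leaf count: 8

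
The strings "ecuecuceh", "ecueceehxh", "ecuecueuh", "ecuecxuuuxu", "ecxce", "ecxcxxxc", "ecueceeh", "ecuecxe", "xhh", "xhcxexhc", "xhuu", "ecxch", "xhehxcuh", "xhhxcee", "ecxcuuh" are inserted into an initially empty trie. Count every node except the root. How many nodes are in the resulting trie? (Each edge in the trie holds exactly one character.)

Trace insertions, counting only characters that open a new branch:
  "ecuecuceh" → 9 new (e, c, u, e, c, u, c, e, h)
  "ecueceehxh" → prefix "ecuec" already present; 5 new (e, e, h, x, h)
  "ecuecueuh" → prefix "ecuecu" already present; 3 new (e, u, h)
  "ecuecxuuuxu" → prefix "ecuec" already present; 6 new (x, u, u, u, x, u)
  "ecxce" → prefix "ec" already present; 3 new (x, c, e)
  "ecxcxxxc" → prefix "ecxc" already present; 4 new (x, x, x, c)
  "ecueceeh" → prefix "ecueceeh" already present; 0 new (none)
  "ecuecxe" → prefix "ecuecx" already present; 1 new (e)
  "xhh" → 3 new (x, h, h)
  "xhcxexhc" → prefix "xh" already present; 6 new (c, x, e, x, h, c)
  "xhuu" → prefix "xh" already present; 2 new (u, u)
  "ecxch" → prefix "ecxc" already present; 1 new (h)
  "xhehxcuh" → prefix "xh" already present; 6 new (e, h, x, c, u, h)
  "xhhxcee" → prefix "xhh" already present; 4 new (x, c, e, e)
  "ecxcuuh" → prefix "ecxc" already present; 3 new (u, u, h)
Total nodes = 9 + 5 + 3 + 6 + 3 + 4 + 0 + 1 + 3 + 6 + 2 + 1 + 6 + 4 + 3 = 56

56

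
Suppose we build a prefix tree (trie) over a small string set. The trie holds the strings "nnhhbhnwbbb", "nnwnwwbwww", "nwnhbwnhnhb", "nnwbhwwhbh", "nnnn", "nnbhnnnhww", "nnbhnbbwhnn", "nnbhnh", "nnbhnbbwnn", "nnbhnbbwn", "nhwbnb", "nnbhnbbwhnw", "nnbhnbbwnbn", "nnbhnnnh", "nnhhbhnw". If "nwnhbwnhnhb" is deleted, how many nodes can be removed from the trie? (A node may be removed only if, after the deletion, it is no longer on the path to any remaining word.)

10

Walk "nwnhbwnhnhb" from the leaf back toward the root, removing each node that no remaining word uses.
The suffix "wnhbwnhnhb" (10 nodes) is used only by "nwnhbwnhnhb"; the node for "n" still has the child "n", so pruning stops there.
Nodes removed: 10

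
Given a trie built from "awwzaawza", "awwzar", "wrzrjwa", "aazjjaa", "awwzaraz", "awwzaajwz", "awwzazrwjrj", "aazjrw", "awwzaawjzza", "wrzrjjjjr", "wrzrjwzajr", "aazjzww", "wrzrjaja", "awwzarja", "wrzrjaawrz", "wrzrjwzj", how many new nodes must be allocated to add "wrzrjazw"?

The longest prefix of "wrzrjazw" already in the trie is "wrzrja" (length 6).
So 8 − 6 = 2 new nodes.

2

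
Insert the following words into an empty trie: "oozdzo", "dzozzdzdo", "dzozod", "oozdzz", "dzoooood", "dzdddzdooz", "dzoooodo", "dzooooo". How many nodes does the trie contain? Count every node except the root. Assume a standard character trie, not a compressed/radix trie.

Count nodes per top-level branch (shared prefixes stored once):
  'd'-branch (dzdddzdooz, dzoooodo, dzooooo, dzoooood, dzozod, dzozzdzdo): 26 nodes
  'o'-branch (oozdzo, oozdzz): 7 nodes
Sum: 33

33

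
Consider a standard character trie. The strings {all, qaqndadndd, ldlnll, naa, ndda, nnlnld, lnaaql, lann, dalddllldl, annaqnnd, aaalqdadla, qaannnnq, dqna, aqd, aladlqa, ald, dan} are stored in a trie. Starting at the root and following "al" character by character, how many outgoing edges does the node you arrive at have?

3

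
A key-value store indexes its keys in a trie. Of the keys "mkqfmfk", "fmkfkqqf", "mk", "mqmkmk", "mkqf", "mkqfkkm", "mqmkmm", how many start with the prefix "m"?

Filter for entries beginning with "m":
Matches: "mk", "mkqf", "mkqfkkm", "mkqfmfk", "mqmkmk", "mqmkmm"
Count: 6

6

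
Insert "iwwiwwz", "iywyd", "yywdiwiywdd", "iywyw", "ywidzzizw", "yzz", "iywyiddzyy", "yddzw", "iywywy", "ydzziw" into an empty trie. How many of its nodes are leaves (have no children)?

A leaf is a node with no children — equivalently, the end of a word that is not a proper prefix of any other stored word.
Those words: "iwwiwwz", "iywyd", "iywyiddzyy", "iywywy", "yddzw", "ydzziw", "ywidzzizw", "yywdiwiywdd", "yzz"
Leaf count: 9

9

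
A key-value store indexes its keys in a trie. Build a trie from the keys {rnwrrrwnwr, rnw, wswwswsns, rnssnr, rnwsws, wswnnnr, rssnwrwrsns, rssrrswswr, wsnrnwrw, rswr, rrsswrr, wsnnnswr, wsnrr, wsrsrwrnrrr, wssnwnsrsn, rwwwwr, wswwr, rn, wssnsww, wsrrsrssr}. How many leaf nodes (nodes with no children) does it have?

18

A leaf is a node with no children — equivalently, the end of a word that is not a proper prefix of any other stored word.
Those words: "rnssnr", "rnwrrrwnwr", "rnwsws", "rrsswrr", "rssnwrwrsns", "rssrrswswr", "rswr", "rwwwwr", "wsnnnswr", "wsnrnwrw", "wsnrr", "wsrrsrssr", "wsrsrwrnrrr", "wssnsww", "wssnwnsrsn", "wswnnnr", "wswwr", "wswwswsns"
Leaf count: 18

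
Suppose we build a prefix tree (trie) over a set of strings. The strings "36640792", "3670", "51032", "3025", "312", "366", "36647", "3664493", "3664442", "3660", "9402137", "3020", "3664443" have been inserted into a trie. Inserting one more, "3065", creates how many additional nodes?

2

The longest prefix of "3065" already in the trie is "30" (length 2).
New nodes needed: |"3065"| − 2 = 4 − 2 = 2.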